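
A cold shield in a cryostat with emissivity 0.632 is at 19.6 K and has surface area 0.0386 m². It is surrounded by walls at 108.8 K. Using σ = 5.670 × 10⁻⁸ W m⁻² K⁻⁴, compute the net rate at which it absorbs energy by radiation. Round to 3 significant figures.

Area A = 0.0386 m².
Net radiated power P_net = εσA(T⁴ − T₀⁴) = 0.632×5.670×10⁻⁸×0.0386×(19.6⁴ − 108.8⁴).
T⁴ − T₀⁴ = 1.47579×10⁵ − 1.40125×10⁸ = -1.39977×10⁸ K⁴, so P_net = -0.194 W — negative, meaning a net gain of 0.194 W.

Net gain ≈ 0.194 W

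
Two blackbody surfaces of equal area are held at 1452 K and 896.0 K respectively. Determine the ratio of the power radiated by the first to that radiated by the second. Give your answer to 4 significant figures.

P₁/P₂ ≈ 6.897

With equal areas, P₁/P₂ = (T₁/T₂)⁴ = (1452/896.0)⁴ = 6.897.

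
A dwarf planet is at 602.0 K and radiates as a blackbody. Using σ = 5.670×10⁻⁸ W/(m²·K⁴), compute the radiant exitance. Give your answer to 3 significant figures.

Stefan–Boltzmann: I = σT⁴ = 5.670×10⁻⁸ × (602.0)⁴ = 7.45×10³ W/m².

I ≈ 7.45×10³ W/m²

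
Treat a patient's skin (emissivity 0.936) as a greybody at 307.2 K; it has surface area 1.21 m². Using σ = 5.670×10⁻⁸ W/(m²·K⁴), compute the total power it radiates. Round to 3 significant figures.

Area A = 1.21 m².
P = εσAT⁴ = 0.936 × 5.670×10⁻⁸ × 1.21 × (307.2)⁴ = 572 W.

P ≈ 572 W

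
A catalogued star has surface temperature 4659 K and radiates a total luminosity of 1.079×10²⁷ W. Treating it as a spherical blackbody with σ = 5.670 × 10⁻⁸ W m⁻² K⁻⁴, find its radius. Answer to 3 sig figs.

R ≈ 1.79×10⁹ m

L = 4πR²σT⁴ ⇒ R = √(L/(4πσT⁴)).
σT⁴ = 2.67149×10⁷ W/m², so R = √(1.079×10²⁷/(4π×2.67149×10⁷)) = 1.79×10⁹ m.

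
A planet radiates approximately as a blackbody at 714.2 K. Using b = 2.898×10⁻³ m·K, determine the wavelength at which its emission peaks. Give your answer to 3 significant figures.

λ_max ≈ 4.06 μm

Wien's displacement law: λ_max = b/T = (2.898×10⁻³ m·K)/(714.2 K) = 4.058×10⁻⁶ m.
That is 4.06 μm, in the infrared range.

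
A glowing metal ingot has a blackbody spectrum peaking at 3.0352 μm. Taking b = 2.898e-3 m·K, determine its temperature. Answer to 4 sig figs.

Wien's law gives T = b/λ_max = (2.898×10⁻³ m·K)/(3.0352×10⁻⁶ m) = 954.8 K.

T ≈ 954.8 K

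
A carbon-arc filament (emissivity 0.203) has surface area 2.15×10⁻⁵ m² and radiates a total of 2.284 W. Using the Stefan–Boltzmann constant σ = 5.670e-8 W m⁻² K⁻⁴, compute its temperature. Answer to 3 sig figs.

Area A = 2.15×10⁻⁵ m².
P = εσAT⁴ ⇒ T = (P/(εσA))^(1/4) = (2.284/(0.203×5.670×10⁻⁸×2.15×10⁻⁵))^(1/4) = 1.74×10³ K.

T ≈ 1.74×10³ K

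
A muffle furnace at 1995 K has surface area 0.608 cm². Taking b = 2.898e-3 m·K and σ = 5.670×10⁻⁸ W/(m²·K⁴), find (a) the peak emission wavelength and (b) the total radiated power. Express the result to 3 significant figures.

λ_max ≈ 1.45×10³ nm; P ≈ 54.6 W

(a) λ_max = b/T = 2.898×10⁻³/1995 = 1.453×10⁻⁶ m = 1.45×10³ nm.
Area A = 0.608 cm² = 6.08×10⁻⁵ m².
(b) P = σAT⁴ = 5.670×10⁻⁸×6.08×10⁻⁵×(1995)⁴ = 54.6 W.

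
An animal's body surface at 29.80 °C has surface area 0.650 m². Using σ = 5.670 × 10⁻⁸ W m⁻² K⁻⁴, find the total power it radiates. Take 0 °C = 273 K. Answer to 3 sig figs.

P ≈ 310 W

T = 29.80 °C + 273 = 302.80 K.
Area A = 0.650 m².
P = σAT⁴ = 5.670×10⁻⁸ × 0.650 × (302.80)⁴ = 310 W.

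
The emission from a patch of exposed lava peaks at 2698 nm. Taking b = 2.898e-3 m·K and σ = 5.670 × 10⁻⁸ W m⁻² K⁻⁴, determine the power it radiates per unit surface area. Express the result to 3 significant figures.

Wien's law: T = b/λ_max = 2.898×10⁻³/2.698×10⁻⁶ = 1074.13 K.
Then I = σT⁴ = 5.670×10⁻⁸×(1074.13)⁴ = 7.55×10⁴ W/m².

I ≈ 7.55×10⁴ W/m²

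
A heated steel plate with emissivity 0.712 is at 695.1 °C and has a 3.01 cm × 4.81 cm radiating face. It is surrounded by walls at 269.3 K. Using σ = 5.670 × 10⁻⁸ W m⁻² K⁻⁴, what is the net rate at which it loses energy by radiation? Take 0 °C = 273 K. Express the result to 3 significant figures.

T = 695.1 °C + 273 = 968.1 K.
Area A = 0.0301 × 0.0481 = 1.44781×10⁻³ m².
Net radiated power P_net = εσA(T⁴ − T₀⁴) = 0.712×5.670×10⁻⁸×1.44781×10⁻³×(968.1⁴ − 269.3⁴).
T⁴ − T₀⁴ = 8.78377×10¹¹ − 5.25951×10⁹ = 8.73117×10¹¹ K⁴, so P_net = 51.0 W.

Net loss ≈ 51.0 W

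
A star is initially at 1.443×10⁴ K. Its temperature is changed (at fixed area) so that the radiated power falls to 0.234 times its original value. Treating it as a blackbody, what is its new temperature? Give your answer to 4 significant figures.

P ∝ T⁴, so T₂/T₁ = (P₂/P₁)^(1/4) = (0.234)^(1/4) = 0.695511.
T₂ = 1.443×10⁴ × 0.695511 = 1.004×10⁴ K.

T₂ ≈ 1.004×10⁴ K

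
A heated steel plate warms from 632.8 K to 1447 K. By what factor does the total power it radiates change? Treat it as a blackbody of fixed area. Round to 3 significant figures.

P ∝ T⁴, so P₂/P₁ = (T₂/T₁)⁴ = (1447/632.8)⁴ = (2.28666)⁴ = 27.3.

P₂/P₁ ≈ 27.3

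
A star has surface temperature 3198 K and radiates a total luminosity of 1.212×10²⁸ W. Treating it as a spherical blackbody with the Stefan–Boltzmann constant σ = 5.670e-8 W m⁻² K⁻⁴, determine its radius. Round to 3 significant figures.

R ≈ 1.28×10¹⁰ m

L = 4πR²σT⁴ ⇒ R = √(L/(4πσT⁴)).
σT⁴ = 5.93058×10⁶ W/m², so R = √(1.212×10²⁸/(4π×5.93058×10⁶)) = 1.28×10¹⁰ m.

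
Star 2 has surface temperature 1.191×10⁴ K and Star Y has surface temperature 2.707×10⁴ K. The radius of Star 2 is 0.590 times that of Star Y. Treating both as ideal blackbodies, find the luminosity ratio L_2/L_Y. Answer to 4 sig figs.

L ∝ R²T⁴, so L_2/L_Y = (R_2/R_Y)²(T_2/T_Y)⁴ = (0.590)² × (1.191×10⁴/2.707×10⁴)⁴ = 0.3481 × 0.0374709 = 0.01304.

L_2/L_Y ≈ 0.01304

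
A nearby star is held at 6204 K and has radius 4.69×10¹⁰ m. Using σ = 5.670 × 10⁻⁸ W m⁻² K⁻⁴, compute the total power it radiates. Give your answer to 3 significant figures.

P ≈ 2.32×10³⁰ W

Surface area A = 4πR² = 4π(4.69×10¹⁰ m)² = 2.76411×10²² m².
P = σAT⁴ = 5.670×10⁻⁸ × 2.76411×10²² × (6204)⁴ = 2.32×10³⁰ W.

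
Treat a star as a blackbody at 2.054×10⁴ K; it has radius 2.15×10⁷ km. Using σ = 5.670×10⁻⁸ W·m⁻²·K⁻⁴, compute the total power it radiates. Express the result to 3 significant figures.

Surface area A = 4πR² = 4π(2.15×10¹⁰ m)² = 5.80880×10²¹ m².
P = σAT⁴ = 5.670×10⁻⁸ × 5.80880×10²¹ × (2.054×10⁴)⁴ = 5.86×10³¹ W.

P ≈ 5.86×10³¹ W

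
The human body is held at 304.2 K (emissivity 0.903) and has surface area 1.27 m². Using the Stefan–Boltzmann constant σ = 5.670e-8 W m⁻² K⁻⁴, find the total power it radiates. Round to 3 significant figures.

Area A = 1.27 m².
P = εσAT⁴ = 0.903 × 5.670×10⁻⁸ × 1.27 × (304.2)⁴ = 557 W.

P ≈ 557 W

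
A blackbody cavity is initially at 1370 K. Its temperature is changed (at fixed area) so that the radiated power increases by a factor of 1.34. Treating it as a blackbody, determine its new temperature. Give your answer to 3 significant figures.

T₂ ≈ 1.47×10³ K

P ∝ T⁴, so T₂/T₁ = (P₂/P₁)^(1/4) = (1.34)^(1/4) = 1.07591.
T₂ = 1370 × 1.07591 = 1.47×10³ K.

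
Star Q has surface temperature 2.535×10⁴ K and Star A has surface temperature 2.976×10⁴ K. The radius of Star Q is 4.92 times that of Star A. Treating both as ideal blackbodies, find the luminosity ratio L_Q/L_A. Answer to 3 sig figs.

L_Q/L_A ≈ 12.7

L ∝ R²T⁴, so L_Q/L_A = (R_Q/R_A)²(T_Q/T_A)⁴ = (4.92)² × (2.535×10⁴/2.976×10⁴)⁴ = 24.2064 × 0.526478 = 12.7.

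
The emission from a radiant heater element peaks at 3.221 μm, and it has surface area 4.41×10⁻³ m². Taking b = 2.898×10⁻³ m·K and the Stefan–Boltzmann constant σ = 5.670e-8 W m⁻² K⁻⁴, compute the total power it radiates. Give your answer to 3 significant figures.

Wien's law: T = b/λ_max = 2.898×10⁻³/3.221×10⁻⁶ = 899.721 K.
Area A = 4.41×10⁻³ m².
Then P = σAT⁴ = 5.670×10⁻⁸×4.41×10⁻³×(899.721)⁴ = 164 W.

P ≈ 164 W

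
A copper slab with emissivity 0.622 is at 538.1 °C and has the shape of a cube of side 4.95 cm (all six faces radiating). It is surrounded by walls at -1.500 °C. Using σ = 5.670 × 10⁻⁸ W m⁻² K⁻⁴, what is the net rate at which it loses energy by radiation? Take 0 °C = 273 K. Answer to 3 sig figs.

Net loss ≈ 222 W

T = 538.1 °C + 273 = 811.1 K.
Surroundings: T = -1.500 °C + 273 = 271.500 K.
Area A = 6s² = 6×(0.0495 m)² = 0.0147015 m².
Net radiated power P_net = εσA(T⁴ − T₀⁴) = 0.622×5.670×10⁻⁸×0.0147015×(811.1⁴ − 271.500⁴).
T⁴ − T₀⁴ = 4.32810×10¹¹ − 5.43350×10⁹ = 4.27376×10¹¹ K⁴, so P_net = 222 W.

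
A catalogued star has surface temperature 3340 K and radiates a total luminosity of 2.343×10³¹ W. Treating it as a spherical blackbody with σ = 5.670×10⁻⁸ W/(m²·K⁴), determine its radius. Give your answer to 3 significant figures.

L = 4πR²σT⁴ ⇒ R = √(L/(4πσT⁴)).
σT⁴ = 7.05617×10⁶ W/m², so R = √(2.343×10³¹/(4π×7.05617×10⁶)) = 5.14×10¹¹ m.

R ≈ 5.14×10¹¹ m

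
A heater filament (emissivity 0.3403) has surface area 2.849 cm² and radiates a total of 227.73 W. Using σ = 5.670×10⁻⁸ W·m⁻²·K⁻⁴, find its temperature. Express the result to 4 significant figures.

T ≈ 2537 K

Area A = 2.849 cm² = 2.849×10⁻⁴ m².
P = εσAT⁴ ⇒ T = (P/(εσA))^(1/4) = (227.73/(0.3403×5.670×10⁻⁸×2.849×10⁻⁴))^(1/4) = 2537 K.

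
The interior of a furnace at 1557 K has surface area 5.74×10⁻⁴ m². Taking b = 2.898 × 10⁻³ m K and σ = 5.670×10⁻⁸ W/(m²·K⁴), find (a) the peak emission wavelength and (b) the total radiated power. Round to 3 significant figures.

(a) λ_max = b/T = 2.898×10⁻³/1557 = 1.861×10⁻⁶ m = 1.86×10³ nm.
Area A = 5.74×10⁻⁴ m².
(b) P = σAT⁴ = 5.670×10⁻⁸×5.74×10⁻⁴×(1557)⁴ = 191 W.

λ_max ≈ 1.86×10³ nm; P ≈ 191 W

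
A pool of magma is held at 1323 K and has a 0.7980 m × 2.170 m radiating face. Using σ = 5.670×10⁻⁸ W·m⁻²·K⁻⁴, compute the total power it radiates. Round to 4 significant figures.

P ≈ 3.008×10⁵ W

Area A = 0.7980 × 2.170 = 1.73166 m².
P = σAT⁴ = 5.670×10⁻⁸ × 1.73166 × (1323)⁴ = 3.008×10⁵ W.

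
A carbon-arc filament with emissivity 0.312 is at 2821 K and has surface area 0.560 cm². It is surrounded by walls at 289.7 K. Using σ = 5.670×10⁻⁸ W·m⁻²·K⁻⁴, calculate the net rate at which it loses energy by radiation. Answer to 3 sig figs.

Net loss ≈ 62.7 W

Area A = 0.560 cm² = 5.60×10⁻⁵ m².
Net radiated power P_net = εσA(T⁴ − T₀⁴) = 0.312×5.670×10⁻⁸×5.60×10⁻⁵×(2821⁴ − 289.7⁴).
T⁴ − T₀⁴ = 6.33304×10¹³ − 7.04359×10⁹ = 6.33234×10¹³ K⁴, so P_net = 62.7 W.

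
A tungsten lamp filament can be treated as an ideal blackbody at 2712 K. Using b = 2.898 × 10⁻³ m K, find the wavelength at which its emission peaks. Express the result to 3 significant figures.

Wien's displacement law: λ_max = b/T = (2.898×10⁻³ m·K)/(2712 K) = 1.069×10⁻⁶ m.
That is 1.07 μm, in the infrared range.

λ_max ≈ 1.07 μm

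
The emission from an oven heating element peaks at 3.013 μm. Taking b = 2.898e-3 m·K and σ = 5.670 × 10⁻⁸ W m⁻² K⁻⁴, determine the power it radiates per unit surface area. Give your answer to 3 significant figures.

I ≈ 4.85×10⁴ W/m²

Wien's law: T = b/λ_max = 2.898×10⁻³/3.013×10⁻⁶ = 961.832 K.
Then I = σT⁴ = 5.670×10⁻⁸×(961.832)⁴ = 4.85×10⁴ W/m².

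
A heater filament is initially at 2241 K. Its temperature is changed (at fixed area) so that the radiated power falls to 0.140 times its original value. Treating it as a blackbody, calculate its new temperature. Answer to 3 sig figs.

T₂ ≈ 1.37×10³ K

P ∝ T⁴, so T₂/T₁ = (P₂/P₁)^(1/4) = (0.140)^(1/4) = 0.611691.
T₂ = 2241 × 0.611691 = 1.37×10³ K.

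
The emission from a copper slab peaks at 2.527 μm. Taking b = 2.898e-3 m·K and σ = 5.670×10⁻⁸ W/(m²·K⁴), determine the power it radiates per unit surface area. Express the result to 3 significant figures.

I ≈ 9.81×10⁴ W/m²

Wien's law: T = b/λ_max = 2.898×10⁻³/2.527×10⁻⁶ = 1146.81 K.
Then I = σT⁴ = 5.670×10⁻⁸×(1146.81)⁴ = 9.81×10⁴ W/m².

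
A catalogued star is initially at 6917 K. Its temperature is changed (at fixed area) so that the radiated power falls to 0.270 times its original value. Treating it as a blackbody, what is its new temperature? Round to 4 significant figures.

P ∝ T⁴, so T₂/T₁ = (P₂/P₁)^(1/4) = (0.270)^(1/4) = 0.720843.
T₂ = 6917 × 0.720843 = 4986 K.

T₂ ≈ 4986 K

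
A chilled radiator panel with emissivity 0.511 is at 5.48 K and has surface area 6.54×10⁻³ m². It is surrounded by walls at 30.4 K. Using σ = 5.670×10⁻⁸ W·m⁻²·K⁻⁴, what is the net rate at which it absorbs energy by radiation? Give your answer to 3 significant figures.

Net gain ≈ 1.62×10⁻⁴ W

Area A = 6.54×10⁻³ m².
Net radiated power P_net = εσA(T⁴ − T₀⁴) = 0.511×5.670×10⁻⁸×6.54×10⁻³×(5.48⁴ − 30.4⁴).
T⁴ − T₀⁴ = 901.825 − 8.54072×10⁵ = -8.53170×10⁵ K⁴, so P_net = -1.62×10⁻⁴ W — negative, meaning a net gain of 1.62×10⁻⁴ W.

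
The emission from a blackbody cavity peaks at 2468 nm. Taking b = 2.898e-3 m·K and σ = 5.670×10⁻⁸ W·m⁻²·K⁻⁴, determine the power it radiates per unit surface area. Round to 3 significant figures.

I ≈ 1.08×10⁵ W/m²

Wien's law: T = b/λ_max = 2.898×10⁻³/2.468×10⁻⁶ = 1174.23 K.
Then I = σT⁴ = 5.670×10⁻⁸×(1174.23)⁴ = 1.08×10⁵ W/m².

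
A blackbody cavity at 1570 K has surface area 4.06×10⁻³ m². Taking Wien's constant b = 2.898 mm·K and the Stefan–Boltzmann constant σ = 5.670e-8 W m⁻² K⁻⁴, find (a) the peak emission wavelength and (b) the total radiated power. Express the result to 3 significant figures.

(a) λ_max = b/T = 2.898×10⁻³/1570 = 1.846×10⁻⁶ m = 1.85×10³ nm.
Area A = 4.06×10⁻³ m².
(b) P = σAT⁴ = 5.670×10⁻⁸×4.06×10⁻³×(1570)⁴ = 1.40×10³ W.

λ_max ≈ 1.85×10³ nm; P ≈ 1.40×10³ W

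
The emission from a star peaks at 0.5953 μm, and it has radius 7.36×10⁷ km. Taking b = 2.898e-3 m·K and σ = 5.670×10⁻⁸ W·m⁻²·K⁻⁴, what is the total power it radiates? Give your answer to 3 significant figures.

Wien's law: T = b/λ_max = 2.898×10⁻³/5.953×10⁻⁷ = 4868.13 K.
Surface area A = 4πR² = 4π(7.36×10¹⁰ m)² = 6.80715×10²² m².
Then P = σAT⁴ = 5.670×10⁻⁸×6.80715×10²²×(4868.13)⁴ = 2.17×10³⁰ W.

P ≈ 2.17×10³⁰ W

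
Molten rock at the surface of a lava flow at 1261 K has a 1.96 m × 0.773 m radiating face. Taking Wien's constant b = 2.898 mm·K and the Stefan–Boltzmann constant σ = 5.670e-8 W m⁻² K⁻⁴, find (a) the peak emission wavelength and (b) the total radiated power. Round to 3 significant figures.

λ_max ≈ 2.30 μm; P ≈ 2.17×10⁵ W

(a) λ_max = b/T = 2.898×10⁻³/1261 = 2.298×10⁻⁶ m = 2.30 μm.
Area A = 1.96 × 0.773 = 1.51508 m².
(b) P = σAT⁴ = 5.670×10⁻⁸×1.51508×(1261)⁴ = 2.17×10⁵ W.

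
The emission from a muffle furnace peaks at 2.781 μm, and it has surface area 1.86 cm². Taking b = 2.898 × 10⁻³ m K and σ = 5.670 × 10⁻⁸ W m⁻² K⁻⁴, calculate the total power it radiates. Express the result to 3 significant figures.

Wien's law: T = b/λ_max = 2.898×10⁻³/2.781×10⁻⁶ = 1042.07 K.
Area A = 1.86 cm² = 1.86×10⁻⁴ m².
Then P = σAT⁴ = 5.670×10⁻⁸×1.86×10⁻⁴×(1042.07)⁴ = 12.4 W.

P ≈ 12.4 W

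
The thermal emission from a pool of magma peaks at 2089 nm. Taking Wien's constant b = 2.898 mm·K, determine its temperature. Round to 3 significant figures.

Wien's law gives T = b/λ_max = (2.898×10⁻³ m·K)/(2.089×10⁻⁶ m) = 1.39×10³ K.

T ≈ 1.39×10³ K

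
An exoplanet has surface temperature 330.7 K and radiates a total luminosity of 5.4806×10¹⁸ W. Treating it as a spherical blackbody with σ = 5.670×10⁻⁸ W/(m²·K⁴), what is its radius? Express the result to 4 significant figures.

R ≈ 2.536×10⁷ m

L = 4πR²σT⁴ ⇒ R = √(L/(4πσT⁴)).
σT⁴ = 678.141 W/m², so R = √(5.4806×10¹⁸/(4π×678.141)) = 2.536×10⁷ m.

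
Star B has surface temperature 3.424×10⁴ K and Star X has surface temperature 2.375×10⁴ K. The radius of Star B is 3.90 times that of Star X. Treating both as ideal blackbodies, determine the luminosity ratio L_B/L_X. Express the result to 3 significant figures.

L ∝ R²T⁴, so L_B/L_X = (R_B/R_X)²(T_B/T_X)⁴ = (3.90)² × (3.424×10⁴/2.375×10⁴)⁴ = 15.21 × 4.31997 = 65.7.

L_B/L_X ≈ 65.7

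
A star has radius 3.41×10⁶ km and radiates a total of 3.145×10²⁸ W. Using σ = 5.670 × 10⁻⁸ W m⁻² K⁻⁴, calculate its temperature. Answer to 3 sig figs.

Surface area A = 4πR² = 4π(3.41×10⁹ m)² = 1.46123×10²⁰ m².
P = σAT⁴ ⇒ T = (P/(σA))^(1/4) = (3.145×10²⁸/(5.670×10⁻⁸×1.46123×10²⁰))^(1/4) = 7.85×10³ K.

T ≈ 7.85×10³ K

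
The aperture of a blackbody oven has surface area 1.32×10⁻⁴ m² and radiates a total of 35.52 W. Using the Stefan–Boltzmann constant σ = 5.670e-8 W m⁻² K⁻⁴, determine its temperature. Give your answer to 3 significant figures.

Area A = 1.32×10⁻⁴ m².
P = σAT⁴ ⇒ T = (P/(σA))^(1/4) = (35.52/(5.670×10⁻⁸×1.32×10⁻⁴))^(1/4) = 1.48×10³ K.

T ≈ 1.48×10³ K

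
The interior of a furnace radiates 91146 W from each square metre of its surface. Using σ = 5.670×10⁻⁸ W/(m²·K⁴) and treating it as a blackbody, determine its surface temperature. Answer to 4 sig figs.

T ≈ 1126 K

I = σT⁴, so T = (I/σ)^(1/4) = (91146/(5.670×10⁻⁸))^(1/4) = 1126 K.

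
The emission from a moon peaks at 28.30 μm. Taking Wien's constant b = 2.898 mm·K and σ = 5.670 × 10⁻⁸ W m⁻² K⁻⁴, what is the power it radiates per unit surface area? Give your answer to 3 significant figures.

Wien's law: T = b/λ_max = 2.898×10⁻³/2.830×10⁻⁵ = 102.403 K.
Then I = σT⁴ = 5.670×10⁻⁸×(102.403)⁴ = 6.23 W/m².

I ≈ 6.23 W/m²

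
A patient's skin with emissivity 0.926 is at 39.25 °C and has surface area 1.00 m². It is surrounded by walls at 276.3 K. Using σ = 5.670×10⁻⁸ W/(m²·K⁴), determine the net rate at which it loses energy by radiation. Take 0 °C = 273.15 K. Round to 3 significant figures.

Net loss ≈ 194 W

T = 39.25 °C + 273.15 = 312.40 K.
Area A = 1.00 m².
Net radiated power P_net = εσA(T⁴ − T₀⁴) = 0.926×5.670×10⁻⁸×1.00×(312.40⁴ − 276.3⁴).
T⁴ − T₀⁴ = 9.52454×10⁹ − 5.82805×10⁹ = 3.69649×10⁹ K⁴, so P_net = 194 W.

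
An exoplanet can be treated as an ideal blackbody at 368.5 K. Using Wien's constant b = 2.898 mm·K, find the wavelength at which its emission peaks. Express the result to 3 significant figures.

λ_max ≈ 7.86 μm

Wien's displacement law: λ_max = b/T = (2.898×10⁻³ m·K)/(368.5 K) = 7.864×10⁻⁶ m.
That is 7.86 μm, in the infrared range.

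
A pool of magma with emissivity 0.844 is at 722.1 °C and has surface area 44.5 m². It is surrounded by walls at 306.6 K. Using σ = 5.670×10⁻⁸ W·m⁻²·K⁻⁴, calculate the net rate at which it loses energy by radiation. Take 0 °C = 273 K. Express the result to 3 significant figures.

Net loss ≈ 2.07×10⁶ W

T = 722.1 °C + 273 = 995.1 K.
Area A = 44.5 m².
Net radiated power P_net = εσA(T⁴ − T₀⁴) = 0.844×5.670×10⁻⁸×44.5×(995.1⁴ − 306.6⁴).
T⁴ − T₀⁴ = 9.80544×10¹¹ − 8.83667×10⁹ = 9.71707×10¹¹ K⁴, so P_net = 2.07×10⁶ W.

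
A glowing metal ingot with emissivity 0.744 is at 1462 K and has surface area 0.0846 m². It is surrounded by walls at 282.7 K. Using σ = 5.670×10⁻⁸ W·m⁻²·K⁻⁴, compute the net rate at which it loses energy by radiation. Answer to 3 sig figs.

Net loss ≈ 1.63×10⁴ W

Area A = 0.0846 m².
Net radiated power P_net = εσA(T⁴ − T₀⁴) = 0.744×5.670×10⁻⁸×0.0846×(1462⁴ − 282.7⁴).
T⁴ − T₀⁴ = 4.56867×10¹² − 6.38709×10⁹ = 4.56228×10¹² K⁴, so P_net = 1.63×10⁴ W.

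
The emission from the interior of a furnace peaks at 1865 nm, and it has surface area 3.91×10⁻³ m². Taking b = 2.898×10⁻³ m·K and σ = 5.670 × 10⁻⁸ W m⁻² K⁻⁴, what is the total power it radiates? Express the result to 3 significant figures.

Wien's law: T = b/λ_max = 2.898×10⁻³/1.865×10⁻⁶ = 1553.89 K.
Area A = 3.91×10⁻³ m².
Then P = σAT⁴ = 5.670×10⁻⁸×3.91×10⁻³×(1553.89)⁴ = 1.29×10³ W.

P ≈ 1.29×10³ W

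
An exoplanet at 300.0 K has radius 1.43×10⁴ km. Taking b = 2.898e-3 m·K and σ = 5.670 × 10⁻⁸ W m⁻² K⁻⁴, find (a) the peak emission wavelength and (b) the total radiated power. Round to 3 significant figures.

(a) λ_max = b/T = 2.898×10⁻³/300.0 = 9.660×10⁻⁶ m = 9.66 μm.
Surface area A = 4πR² = 4π(1.43×10⁷ m)² = 2.56970×10¹⁵ m².
(b) P = σAT⁴ = 5.670×10⁻⁸×2.56970×10¹⁵×(300.0)⁴ = 1.18×10¹⁸ W.

λ_max ≈ 9.66 μm; P ≈ 1.18×10¹⁸ W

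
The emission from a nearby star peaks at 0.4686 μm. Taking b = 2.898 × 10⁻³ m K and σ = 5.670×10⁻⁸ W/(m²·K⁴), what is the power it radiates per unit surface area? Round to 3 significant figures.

I ≈ 8.29×10⁷ W/m²

Wien's law: T = b/λ_max = 2.898×10⁻³/4.686×10⁻⁷ = 6184.38 K.
Then I = σT⁴ = 5.670×10⁻⁸×(6184.38)⁴ = 8.29×10⁷ W/m².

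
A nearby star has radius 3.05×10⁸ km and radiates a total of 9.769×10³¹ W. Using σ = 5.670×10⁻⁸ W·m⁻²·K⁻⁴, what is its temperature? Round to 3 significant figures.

Surface area A = 4πR² = 4π(3.05×10¹¹ m)² = 1.16899×10²⁴ m².
P = σAT⁴ ⇒ T = (P/(σA))^(1/4) = (9.769×10³¹/(5.670×10⁻⁸×1.16899×10²⁴))^(1/4) = 6.20×10³ K.

T ≈ 6.20×10³ K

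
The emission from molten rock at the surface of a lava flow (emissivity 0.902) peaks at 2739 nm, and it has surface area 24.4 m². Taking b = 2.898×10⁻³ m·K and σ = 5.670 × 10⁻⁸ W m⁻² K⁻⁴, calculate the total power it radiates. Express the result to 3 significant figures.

P ≈ 1.56×10⁶ W

Wien's law: T = b/λ_max = 2.898×10⁻³/2.739×10⁻⁶ = 1058.05 K.
Area A = 24.4 m².
Then P = εσAT⁴ = 0.902×5.670×10⁻⁸×24.4×(1058.05)⁴ = 1.56×10⁶ W.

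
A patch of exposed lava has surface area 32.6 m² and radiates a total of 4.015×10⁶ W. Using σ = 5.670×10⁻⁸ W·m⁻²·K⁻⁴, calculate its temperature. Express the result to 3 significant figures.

Area A = 32.6 m².
P = σAT⁴ ⇒ T = (P/(σA))^(1/4) = (4.015×10⁶/(5.670×10⁻⁸×32.6))^(1/4) = 1.21×10³ K.

T ≈ 1.21×10³ K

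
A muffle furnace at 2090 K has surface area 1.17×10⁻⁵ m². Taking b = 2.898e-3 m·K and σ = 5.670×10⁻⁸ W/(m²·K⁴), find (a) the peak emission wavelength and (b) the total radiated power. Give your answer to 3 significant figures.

(a) λ_max = b/T = 2.898×10⁻³/2090 = 1.387×10⁻⁶ m = 1.39×10³ nm.
Area A = 1.17×10⁻⁵ m².
(b) P = σAT⁴ = 5.670×10⁻⁸×1.17×10⁻⁵×(2090)⁴ = 12.7 W.

λ_max ≈ 1.39×10³ nm; P ≈ 12.7 W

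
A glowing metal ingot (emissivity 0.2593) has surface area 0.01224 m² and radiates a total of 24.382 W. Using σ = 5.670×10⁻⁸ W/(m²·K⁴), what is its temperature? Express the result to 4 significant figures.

T ≈ 606.7 K

Area A = 0.01224 m².
P = εσAT⁴ ⇒ T = (P/(εσA))^(1/4) = (24.382/(0.2593×5.670×10⁻⁸×0.01224))^(1/4) = 606.7 K.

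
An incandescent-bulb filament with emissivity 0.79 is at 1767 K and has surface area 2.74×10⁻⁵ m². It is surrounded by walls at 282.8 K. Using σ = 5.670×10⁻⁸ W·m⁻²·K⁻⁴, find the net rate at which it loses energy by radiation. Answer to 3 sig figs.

Area A = 2.74×10⁻⁵ m².
Net radiated power P_net = εσA(T⁴ − T₀⁴) = 0.79×5.670×10⁻⁸×2.74×10⁻⁵×(1767⁴ − 282.8⁴).
T⁴ − T₀⁴ = 9.74869×10¹² − 6.39613×10⁹ = 9.74229×10¹² K⁴, so P_net = 12.0 W.

Net loss ≈ 12.0 W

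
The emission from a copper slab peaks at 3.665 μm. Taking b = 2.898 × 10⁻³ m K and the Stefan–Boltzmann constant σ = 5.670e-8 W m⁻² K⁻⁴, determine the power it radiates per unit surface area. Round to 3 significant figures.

I ≈ 2.22×10⁴ W/m²

Wien's law: T = b/λ_max = 2.898×10⁻³/3.665×10⁻⁶ = 790.723 K.
Then I = σT⁴ = 5.670×10⁻⁸×(790.723)⁴ = 2.22×10⁴ W/m².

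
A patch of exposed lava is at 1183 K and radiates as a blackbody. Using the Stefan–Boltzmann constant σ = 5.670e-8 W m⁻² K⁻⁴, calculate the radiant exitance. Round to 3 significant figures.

I ≈ 1.11×10⁵ W/m²

Stefan–Boltzmann: I = σT⁴ = 5.670×10⁻⁸ × (1183)⁴ = 1.11×10⁵ W/m².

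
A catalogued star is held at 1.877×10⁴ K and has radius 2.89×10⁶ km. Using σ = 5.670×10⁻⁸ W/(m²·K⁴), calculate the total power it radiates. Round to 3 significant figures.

Surface area A = 4πR² = 4π(2.89×10⁹ m)² = 1.04956×10²⁰ m².
P = σAT⁴ = 5.670×10⁻⁸ × 1.04956×10²⁰ × (1.877×10⁴)⁴ = 7.39×10²⁹ W.

P ≈ 7.39×10²⁹ W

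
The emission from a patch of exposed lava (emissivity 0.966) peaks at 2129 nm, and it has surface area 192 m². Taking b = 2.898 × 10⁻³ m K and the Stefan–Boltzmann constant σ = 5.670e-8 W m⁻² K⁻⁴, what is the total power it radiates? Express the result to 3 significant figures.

P ≈ 3.61×10⁷ W

Wien's law: T = b/λ_max = 2.898×10⁻³/2.129×10⁻⁶ = 1361.20 K.
Area A = 192 m².
Then P = εσAT⁴ = 0.966×5.670×10⁻⁸×192×(1361.20)⁴ = 3.61×10⁷ W.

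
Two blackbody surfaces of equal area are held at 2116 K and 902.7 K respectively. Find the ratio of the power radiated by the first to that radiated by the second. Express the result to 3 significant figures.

P₁/P₂ ≈ 30.2

With equal areas, P₁/P₂ = (T₁/T₂)⁴ = (2116/902.7)⁴ = 30.2.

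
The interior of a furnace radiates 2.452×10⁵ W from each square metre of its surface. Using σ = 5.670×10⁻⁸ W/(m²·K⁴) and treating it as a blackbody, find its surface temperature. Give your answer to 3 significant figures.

T ≈ 1.44×10³ K

I = σT⁴, so T = (I/σ)^(1/4) = (2.452×10⁵/(5.670×10⁻⁸))^(1/4) = 1.44×10³ K.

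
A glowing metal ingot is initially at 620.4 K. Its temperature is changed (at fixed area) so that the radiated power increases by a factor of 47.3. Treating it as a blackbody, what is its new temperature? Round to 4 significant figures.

T₂ ≈ 1627 K

P ∝ T⁴, so T₂/T₁ = (P₂/P₁)^(1/4) = (47.3)^(1/4) = 2.62250.
T₂ = 620.4 × 2.62250 = 1627 K.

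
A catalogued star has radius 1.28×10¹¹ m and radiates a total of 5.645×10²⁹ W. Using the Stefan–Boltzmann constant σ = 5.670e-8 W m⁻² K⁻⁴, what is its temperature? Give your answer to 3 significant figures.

T ≈ 2.64×10³ K

Surface area A = 4πR² = 4π(1.28×10¹¹ m)² = 2.05887×10²³ m².
P = σAT⁴ ⇒ T = (P/(σA))^(1/4) = (5.645×10²⁹/(5.670×10⁻⁸×2.05887×10²³))^(1/4) = 2.64×10³ K.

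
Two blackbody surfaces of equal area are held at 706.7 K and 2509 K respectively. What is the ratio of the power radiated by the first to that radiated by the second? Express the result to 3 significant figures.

With equal areas, P₁/P₂ = (T₁/T₂)⁴ = (706.7/2509)⁴ = 6.29×10⁻³.

P₁/P₂ ≈ 6.29×10⁻³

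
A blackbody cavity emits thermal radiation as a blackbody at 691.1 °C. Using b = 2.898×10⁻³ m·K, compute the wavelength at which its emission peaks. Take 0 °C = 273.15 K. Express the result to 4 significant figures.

λ_max ≈ 3.005 μm

T = 691.1 °C + 273.15 = 964.25 K.
Wien's displacement law: λ_max = b/T = (2.898×10⁻³ m·K)/(964.25 K) = 3.0054×10⁻⁶ m.
That is 3.005 μm, in the infrared range.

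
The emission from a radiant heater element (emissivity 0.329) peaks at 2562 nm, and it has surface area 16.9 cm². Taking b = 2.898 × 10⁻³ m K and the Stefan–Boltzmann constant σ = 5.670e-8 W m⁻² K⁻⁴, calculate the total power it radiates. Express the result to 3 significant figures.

P ≈ 51.6 W

Wien's law: T = b/λ_max = 2.898×10⁻³/2.562×10⁻⁶ = 1131.15 K.
Area A = 16.9 cm² = 1.69×10⁻³ m².
Then P = εσAT⁴ = 0.329×5.670×10⁻⁸×1.69×10⁻³×(1131.15)⁴ = 51.6 W.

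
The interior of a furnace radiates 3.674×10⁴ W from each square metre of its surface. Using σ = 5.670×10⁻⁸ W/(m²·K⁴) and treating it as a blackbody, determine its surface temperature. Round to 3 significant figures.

I = σT⁴, so T = (I/σ)^(1/4) = (3.674×10⁴/(5.670×10⁻⁸))^(1/4) = 897 K.

T ≈ 897 K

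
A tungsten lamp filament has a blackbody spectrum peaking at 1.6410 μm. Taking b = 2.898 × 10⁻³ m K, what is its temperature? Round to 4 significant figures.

Wien's law gives T = b/λ_max = (2.898×10⁻³ m·K)/(1.6410×10⁻⁶ m) = 1766 K.

T ≈ 1766 K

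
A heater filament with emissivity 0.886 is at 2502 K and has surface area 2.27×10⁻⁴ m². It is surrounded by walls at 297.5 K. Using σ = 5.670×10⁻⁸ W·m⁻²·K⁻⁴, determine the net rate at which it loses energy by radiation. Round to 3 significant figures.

Net loss ≈ 447 W

Area A = 2.27×10⁻⁴ m².
Net radiated power P_net = εσA(T⁴ − T₀⁴) = 0.886×5.670×10⁻⁸×2.27×10⁻⁴×(2502⁴ − 297.5⁴).
T⁴ − T₀⁴ = 3.91877×10¹³ − 7.83336×10⁹ = 3.91799×10¹³ K⁴, so P_net = 447 W.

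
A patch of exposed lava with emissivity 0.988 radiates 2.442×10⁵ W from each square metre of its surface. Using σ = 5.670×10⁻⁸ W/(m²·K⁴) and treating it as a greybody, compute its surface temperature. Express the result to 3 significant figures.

T ≈ 1.44×10³ K

I = εσT⁴, so T = (I/εσ)^(1/4) = (2.442×10⁵/(0.988×5.670×10⁻⁸))^(1/4) = 1.44×10³ K.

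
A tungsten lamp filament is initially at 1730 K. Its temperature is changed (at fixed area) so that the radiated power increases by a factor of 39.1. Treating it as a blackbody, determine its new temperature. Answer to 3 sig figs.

T₂ ≈ 4.33×10³ K

P ∝ T⁴, so T₂/T₁ = (P₂/P₁)^(1/4) = (39.1)^(1/4) = 2.50060.
T₂ = 1730 × 2.50060 = 4.33×10³ K.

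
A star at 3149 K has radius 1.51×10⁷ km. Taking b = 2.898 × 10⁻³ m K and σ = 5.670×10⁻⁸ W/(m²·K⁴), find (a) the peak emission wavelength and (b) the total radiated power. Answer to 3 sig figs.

λ_max ≈ 920 nm; P ≈ 1.60×10²⁸ W

(a) λ_max = b/T = 2.898×10⁻³/3149 = 9.203×10⁻⁷ m = 920 nm.
Surface area A = 4πR² = 4π(1.51×10¹⁰ m)² = 2.86526×10²¹ m².
(b) P = σAT⁴ = 5.670×10⁻⁸×2.86526×10²¹×(3149)⁴ = 1.60×10²⁸ W.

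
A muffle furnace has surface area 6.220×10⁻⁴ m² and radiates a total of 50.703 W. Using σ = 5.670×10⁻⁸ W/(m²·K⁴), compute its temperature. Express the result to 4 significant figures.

Area A = 6.220×10⁻⁴ m².
P = σAT⁴ ⇒ T = (P/(σA))^(1/4) = (50.703/(5.670×10⁻⁸×6.220×10⁻⁴))^(1/4) = 1095 K.

T ≈ 1095 K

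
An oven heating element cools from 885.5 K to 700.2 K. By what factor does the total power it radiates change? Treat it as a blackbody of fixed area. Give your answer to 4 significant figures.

P ∝ T⁴, so P₂/P₁ = (T₂/T₁)⁴ = (700.2/885.5)⁴ = (0.790740)⁴ = 0.3910.

P₂/P₁ ≈ 0.3910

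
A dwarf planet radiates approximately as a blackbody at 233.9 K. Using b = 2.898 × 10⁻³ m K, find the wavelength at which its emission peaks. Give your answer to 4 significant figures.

λ_max ≈ 12.39 μm

Wien's displacement law: λ_max = b/T = (2.898×10⁻³ m·K)/(233.9 K) = 1.2390×10⁻⁵ m.
That is 12.39 μm, in the infrared range.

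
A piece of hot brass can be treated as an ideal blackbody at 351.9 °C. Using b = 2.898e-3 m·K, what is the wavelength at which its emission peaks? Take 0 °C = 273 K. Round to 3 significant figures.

λ_max ≈ 4.64 μm

T = 351.9 °C + 273 = 624.9 K.
Wien's displacement law: λ_max = b/T = (2.898×10⁻³ m·K)/(624.9 K) = 4.638×10⁻⁶ m.
That is 4.64 μm, in the infrared range.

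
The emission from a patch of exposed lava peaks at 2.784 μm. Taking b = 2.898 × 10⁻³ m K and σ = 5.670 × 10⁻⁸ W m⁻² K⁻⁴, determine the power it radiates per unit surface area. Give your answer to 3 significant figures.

I ≈ 6.66×10⁴ W/m²

Wien's law: T = b/λ_max = 2.898×10⁻³/2.784×10⁻⁶ = 1040.95 K.
Then I = σT⁴ = 5.670×10⁻⁸×(1040.95)⁴ = 6.66×10⁴ W/m².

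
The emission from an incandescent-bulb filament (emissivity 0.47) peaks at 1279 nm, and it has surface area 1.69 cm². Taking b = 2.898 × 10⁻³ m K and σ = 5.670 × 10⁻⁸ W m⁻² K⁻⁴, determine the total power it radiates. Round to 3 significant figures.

P ≈ 119 W

Wien's law: T = b/λ_max = 2.898×10⁻³/1.279×10⁻⁶ = 2265.83 K.
Area A = 1.69 cm² = 1.69×10⁻⁴ m².
Then P = εσAT⁴ = 0.47×5.670×10⁻⁸×1.69×10⁻⁴×(2265.83)⁴ = 119 W.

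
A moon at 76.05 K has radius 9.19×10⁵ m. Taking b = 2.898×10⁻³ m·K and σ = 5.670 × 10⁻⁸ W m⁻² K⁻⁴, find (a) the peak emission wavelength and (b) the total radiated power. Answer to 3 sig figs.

λ_max ≈ 38.1 μm; P ≈ 2.01×10¹³ W

(a) λ_max = b/T = 2.898×10⁻³/76.05 = 3.811×10⁻⁵ m = 38.1 μm.
Surface area A = 4πR² = 4π(9.19×10⁵ m)² = 1.06131×10¹³ m².
(b) P = σAT⁴ = 5.670×10⁻⁸×1.06131×10¹³×(76.05)⁴ = 2.01×10¹³ W.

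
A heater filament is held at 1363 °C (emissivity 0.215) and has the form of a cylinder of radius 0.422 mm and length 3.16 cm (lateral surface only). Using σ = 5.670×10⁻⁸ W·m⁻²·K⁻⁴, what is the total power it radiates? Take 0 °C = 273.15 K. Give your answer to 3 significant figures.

P ≈ 7.32 W

T = 1363 °C + 273.15 = 1636.15 K.
Lateral area A = 2πrL = 2π×4.22×10⁻⁴×0.0316 = 8.37875×10⁻⁵ m².
P = εσAT⁴ = 0.215 × 5.670×10⁻⁸ × 8.37875×10⁻⁵ × (1636.15)⁴ = 7.32 W.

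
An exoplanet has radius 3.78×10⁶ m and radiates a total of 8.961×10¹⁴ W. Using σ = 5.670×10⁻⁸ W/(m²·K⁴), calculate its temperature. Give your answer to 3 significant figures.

T ≈ 96.9 K

Surface area A = 4πR² = 4π(3.78×10⁶ m)² = 1.79553×10¹⁴ m².
P = σAT⁴ ⇒ T = (P/(σA))^(1/4) = (8.961×10¹⁴/(5.670×10⁻⁸×1.79553×10¹⁴))^(1/4) = 96.9 K.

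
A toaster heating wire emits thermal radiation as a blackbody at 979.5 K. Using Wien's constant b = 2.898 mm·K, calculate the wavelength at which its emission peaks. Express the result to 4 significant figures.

Wien's displacement law: λ_max = b/T = (2.898×10⁻³ m·K)/(979.5 K) = 2.9587×10⁻⁶ m.
That is 2959 nm, in the infrared range.

λ_max ≈ 2959 nm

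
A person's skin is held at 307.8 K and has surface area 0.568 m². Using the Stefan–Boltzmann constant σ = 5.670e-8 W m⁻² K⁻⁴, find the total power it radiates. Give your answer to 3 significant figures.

P ≈ 289 W

Area A = 0.568 m².
P = σAT⁴ = 5.670×10⁻⁸ × 0.568 × (307.8)⁴ = 289 W.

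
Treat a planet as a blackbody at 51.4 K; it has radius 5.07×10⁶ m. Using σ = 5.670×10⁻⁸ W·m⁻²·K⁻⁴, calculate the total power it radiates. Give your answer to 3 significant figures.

Surface area A = 4πR² = 4π(5.07×10⁶ m)² = 3.23017×10¹⁴ m².
P = σAT⁴ = 5.670×10⁻⁸ × 3.23017×10¹⁴ × (51.4)⁴ = 1.28×10¹⁴ W.

P ≈ 1.28×10¹⁴ W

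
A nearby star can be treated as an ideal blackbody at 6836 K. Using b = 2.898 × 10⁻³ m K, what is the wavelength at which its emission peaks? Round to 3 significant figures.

λ_max ≈ 0.424 μm

Wien's displacement law: λ_max = b/T = (2.898×10⁻³ m·K)/(6836 K) = 4.239×10⁻⁷ m.
That is 0.424 μm, in the visible range.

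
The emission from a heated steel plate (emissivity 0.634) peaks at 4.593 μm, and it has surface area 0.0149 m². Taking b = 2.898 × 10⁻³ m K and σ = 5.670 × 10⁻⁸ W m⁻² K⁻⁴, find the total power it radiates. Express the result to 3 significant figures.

P ≈ 84.9 W

Wien's law: T = b/λ_max = 2.898×10⁻³/4.593×10⁻⁶ = 630.960 K.
Area A = 0.0149 m².
Then P = εσAT⁴ = 0.634×5.670×10⁻⁸×0.0149×(630.960)⁴ = 84.9 W.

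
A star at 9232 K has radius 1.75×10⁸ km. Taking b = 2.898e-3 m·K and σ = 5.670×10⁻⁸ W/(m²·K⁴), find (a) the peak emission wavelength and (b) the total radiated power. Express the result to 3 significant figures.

(a) λ_max = b/T = 2.898×10⁻³/9232 = 3.139×10⁻⁷ m = 314 nm.
Surface area A = 4πR² = 4π(1.75×10¹¹ m)² = 3.84845×10²³ m².
(b) P = σAT⁴ = 5.670×10⁻⁸×3.84845×10²³×(9232)⁴ = 1.59×10³² W.

λ_max ≈ 314 nm; P ≈ 1.59×10³² W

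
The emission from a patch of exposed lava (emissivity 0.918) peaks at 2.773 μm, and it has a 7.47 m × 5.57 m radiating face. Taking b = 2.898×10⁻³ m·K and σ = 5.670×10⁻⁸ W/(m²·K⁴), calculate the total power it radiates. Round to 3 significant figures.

P ≈ 2.58×10⁶ W

Wien's law: T = b/λ_max = 2.898×10⁻³/2.773×10⁻⁶ = 1045.08 K.
Area A = 7.47 × 5.57 = 41.6079 m².
Then P = εσAT⁴ = 0.918×5.670×10⁻⁸×41.6079×(1045.08)⁴ = 2.58×10⁶ W.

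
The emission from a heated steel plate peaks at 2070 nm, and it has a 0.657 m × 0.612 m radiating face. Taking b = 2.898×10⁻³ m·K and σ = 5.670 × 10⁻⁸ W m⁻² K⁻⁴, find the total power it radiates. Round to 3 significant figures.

P ≈ 8.76×10⁴ W

Wien's law: T = b/λ_max = 2.898×10⁻³/2.070×10⁻⁶ = 1400.00 K.
Area A = 0.657 × 0.612 = 0.402084 m².
Then P = σAT⁴ = 5.670×10⁻⁸×0.402084×(1400.00)⁴ = 8.76×10⁴ W.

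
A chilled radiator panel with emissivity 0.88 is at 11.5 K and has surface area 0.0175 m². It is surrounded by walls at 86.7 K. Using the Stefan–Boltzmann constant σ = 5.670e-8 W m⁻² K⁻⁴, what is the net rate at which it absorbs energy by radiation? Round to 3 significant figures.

Net gain ≈ 0.0493 W

Area A = 0.0175 m².
Net radiated power P_net = εσA(T⁴ − T₀⁴) = 0.88×5.670×10⁻⁸×0.0175×(11.5⁴ − 86.7⁴).
T⁴ − T₀⁴ = 17490.1 − 5.65036×10⁷ = -5.64861×10⁷ K⁴, so P_net = -0.0493 W — negative, meaning a net gain of 0.0493 W.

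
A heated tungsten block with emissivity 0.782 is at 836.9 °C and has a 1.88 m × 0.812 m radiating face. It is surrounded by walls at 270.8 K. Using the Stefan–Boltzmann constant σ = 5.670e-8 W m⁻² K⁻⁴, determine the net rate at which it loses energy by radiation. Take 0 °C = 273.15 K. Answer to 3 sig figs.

T = 836.9 °C + 273.15 = 1110.05 K.
Area A = 1.88 × 0.812 = 1.52656 m².
Net radiated power P_net = εσA(T⁴ − T₀⁴) = 0.782×5.670×10⁻⁸×1.52656×(1110.05⁴ − 270.8⁴).
T⁴ − T₀⁴ = 1.51834×10¹² − 5.37768×10⁹ = 1.51296×10¹² K⁴, so P_net = 1.02×10⁵ W.

Net loss ≈ 1.02×10⁵ W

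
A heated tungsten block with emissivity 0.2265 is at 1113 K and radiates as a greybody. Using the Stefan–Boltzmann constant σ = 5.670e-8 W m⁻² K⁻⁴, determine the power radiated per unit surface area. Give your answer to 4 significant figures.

Stefan–Boltzmann: I = εσT⁴ = 0.2265 × 5.670×10⁻⁸ × (1113)⁴ = 1.971×10⁴ W/m².

I ≈ 1.971×10⁴ W/m²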